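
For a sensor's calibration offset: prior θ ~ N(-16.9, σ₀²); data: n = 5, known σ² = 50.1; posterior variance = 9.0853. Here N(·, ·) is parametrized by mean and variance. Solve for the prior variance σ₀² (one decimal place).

σ₀² = 97.4

Posterior precision equals prior precision plus data precision: 1/σ_n² = 1/σ₀² + n/σ².
So 1/σ₀² = 1/9.0853 − 5/50.1 = 0.110068 − 0.099800 = 0.010268.
Hence σ₀² = 1/0.010268 ≈ 97.4.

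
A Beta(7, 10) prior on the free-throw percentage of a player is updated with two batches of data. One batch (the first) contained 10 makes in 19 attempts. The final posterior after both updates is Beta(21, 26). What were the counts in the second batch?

Sequential conjugate updates are equivalent to a single update on the pooled data, so total successes = posterior α − prior α and total failures = posterior β − prior β.
Total across both batches: 21−7=14 makes, 26−10=16 misses.
Subtract the first batch: 14−10=4 makes and 16−9=7 misses.

4 makes and 7 misses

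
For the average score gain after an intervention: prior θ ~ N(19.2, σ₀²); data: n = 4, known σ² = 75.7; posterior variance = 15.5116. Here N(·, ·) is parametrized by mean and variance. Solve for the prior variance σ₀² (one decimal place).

Posterior precision equals prior precision plus data precision: 1/σ_n² = 1/σ₀² + n/σ².
So 1/σ₀² = 1/15.5116 − 4/75.7 = 0.064468 − 0.052840 = 0.011628.
Hence σ₀² = 1/0.011628 ≈ 86.0.

σ₀² = 86.0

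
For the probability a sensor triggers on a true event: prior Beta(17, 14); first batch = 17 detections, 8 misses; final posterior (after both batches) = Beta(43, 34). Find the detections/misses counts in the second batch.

Because Beta–binomial updating is additive in the counts, the combined data contributed (α_post−α_prior, β_post−β_prior) successes and failures.
Total across both batches: 43−17=26 detections, 34−14=20 misses.
Subtract the first batch: 26−17=9 detections and 20−8=12 misses.

9 detections and 12 misses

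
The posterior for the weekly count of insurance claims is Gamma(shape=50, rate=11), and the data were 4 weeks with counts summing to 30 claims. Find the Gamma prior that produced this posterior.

Gamma–Poisson conjugacy: posterior shape = α + Σxᵢ, posterior rate = β + n.
So α = 50 − 30 = 20 and β = 11 − 4 = 7.

Gamma(shape=20, rate=7)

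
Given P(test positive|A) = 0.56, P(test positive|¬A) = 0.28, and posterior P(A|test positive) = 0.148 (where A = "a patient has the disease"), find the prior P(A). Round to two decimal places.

P(A) = 0.08

In odds form, posterior odds = prior odds × likelihood ratio, so prior odds = posterior odds ÷ LR.
Posterior odds = 0.148/(1−0.148) = 0.1737. LR = 0.56/0.28 = 2.0000.
Prior odds = 0.1737/2.0000 = 0.0868, so P(A) = 0.0868/(1+0.0868) ≈ 0.08.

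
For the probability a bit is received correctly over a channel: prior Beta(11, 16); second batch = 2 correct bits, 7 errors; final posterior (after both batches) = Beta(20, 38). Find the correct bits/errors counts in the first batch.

7 correct bits and 15 errors

Sequential conjugate updates are equivalent to a single update on the pooled data, so total successes = posterior α − prior α and total failures = posterior β − prior β.
Total across both batches: 20−11=9 correct bits, 38−16=22 errors.
Subtract the second batch: 9−2=7 correct bits and 22−7=15 errors.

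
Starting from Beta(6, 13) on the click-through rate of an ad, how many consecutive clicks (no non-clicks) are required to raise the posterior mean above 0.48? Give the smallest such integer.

After k clicks and 0 non-clicks the posterior is Beta(6+k, 13), with mean (6+k)/(6+13+k).
Set (6+k)/(19+k) > 0.48 and solve: k > (0.48·19 − 6)/(1 − 0.48) = 6.000.
The smallest integer exceeding 6.000 is 7.

k = 7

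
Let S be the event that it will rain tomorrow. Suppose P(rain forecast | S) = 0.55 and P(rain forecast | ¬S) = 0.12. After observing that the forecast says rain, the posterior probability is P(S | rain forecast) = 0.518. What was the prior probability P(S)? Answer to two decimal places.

Bayes' rule in odds form gives O(S|E) = O(S)·[P(E|S)/P(E|¬S)], hence O(S) = O(S|E)/LR.
Posterior odds = 0.518/(1−0.518) = 1.0747. LR = 0.55/0.12 = 4.5833.
Prior odds = 1.0747/4.5833 = 0.2345, so P(S) = 0.2345/(1+0.2345) ≈ 0.19.

P(S) = 0.19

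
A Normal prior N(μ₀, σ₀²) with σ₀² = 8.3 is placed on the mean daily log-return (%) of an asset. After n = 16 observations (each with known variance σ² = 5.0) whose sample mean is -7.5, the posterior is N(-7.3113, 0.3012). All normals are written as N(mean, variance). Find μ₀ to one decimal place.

μ₀ = -2.3

With known observation variance, the Normal–Normal posterior has precision τ_n = τ₀ + n/σ² and mean μ_n = (τ₀μ₀ + (n/σ²)x̄)/τ_n.
Here τ₀ = 1/8.3 = 0.120482 and τ_data = 16/5.0 = 3.200000, so τ_n = 3.320482.
Rearranging for μ₀: μ₀ = (μ_n·τ_n − τ_data·x̄)/τ₀ = (-7.3113·3.320482 − 3.200000·-7.5) / 0.120482 = -0.277040/0.120482 ≈ -2.3.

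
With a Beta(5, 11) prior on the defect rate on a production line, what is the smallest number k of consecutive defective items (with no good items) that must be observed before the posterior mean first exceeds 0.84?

After k defective items and 0 good items the posterior is Beta(5+k, 11), with mean (5+k)/(5+11+k).
Set (5+k)/(16+k) > 0.84 and solve: k > (0.84·16 − 5)/(1 − 0.84) = 52.750.
The smallest integer exceeding 52.750 is 53.

k = 53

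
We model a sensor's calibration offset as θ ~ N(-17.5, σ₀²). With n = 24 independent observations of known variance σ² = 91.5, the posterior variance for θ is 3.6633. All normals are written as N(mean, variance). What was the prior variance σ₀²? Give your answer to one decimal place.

For the Normal–Normal model with known σ², precisions add: τ_n = τ₀ + n/σ².
So 1/σ₀² = 1/3.6633 − 24/91.5 = 0.272978 − 0.262295 = 0.010683.
Hence σ₀² = 1/0.010683 ≈ 93.6.

σ₀² = 93.6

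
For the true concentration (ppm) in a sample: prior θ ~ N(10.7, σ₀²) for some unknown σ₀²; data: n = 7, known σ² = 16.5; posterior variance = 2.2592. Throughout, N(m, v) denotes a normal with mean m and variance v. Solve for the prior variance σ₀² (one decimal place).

Posterior precision equals prior precision plus data precision: 1/σ_n² = 1/σ₀² + n/σ².
So 1/σ₀² = 1/2.2592 − 7/16.5 = 0.442635 − 0.424242 = 0.018393.
Hence σ₀² = 1/0.018393 ≈ 54.4.

σ₀² = 54.4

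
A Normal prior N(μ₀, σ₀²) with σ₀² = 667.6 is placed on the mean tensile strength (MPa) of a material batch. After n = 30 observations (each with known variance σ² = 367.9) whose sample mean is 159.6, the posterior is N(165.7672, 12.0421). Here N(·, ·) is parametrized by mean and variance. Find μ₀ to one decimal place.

μ₀ = 501.5

The posterior mean is a precision-weighted average: μ_n = (τ₀μ₀ + τ_data·x̄)/(τ₀+τ_data), with τ₀=1/σ₀² and τ_data=n/σ².
Here τ₀ = 1/667.6 = 0.001498 and τ_data = 30/367.9 = 0.081544, so τ_n = 0.083042.
Rearranging for μ₀: μ₀ = (μ_n·τ_n − τ_data·x̄)/τ₀ = (165.7672·0.083042 − 0.081544·159.6) / 0.001498 = 0.751217/0.001498 ≈ 501.5.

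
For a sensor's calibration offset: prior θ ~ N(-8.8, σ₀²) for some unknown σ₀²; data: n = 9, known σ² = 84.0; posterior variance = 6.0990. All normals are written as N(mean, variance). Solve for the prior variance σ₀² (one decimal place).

Posterior precision equals prior precision plus data precision: 1/σ_n² = 1/σ₀² + n/σ².
So 1/σ₀² = 1/6.0990 − 9/84.0 = 0.163961 − 0.107143 = 0.056818.
Hence σ₀² = 1/0.056818 ≈ 17.6.

σ₀² = 17.6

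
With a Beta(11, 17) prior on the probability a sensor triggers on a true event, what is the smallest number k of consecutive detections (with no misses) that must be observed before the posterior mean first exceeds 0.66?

k = 23

After k detections and 0 misses the posterior is Beta(11+k, 17), with mean (11+k)/(11+17+k).
Set (11+k)/(28+k) > 0.66 and solve: k > (0.66·28 − 11)/(1 − 0.66) = 22.000.
The smallest integer exceeding 22.000 is 23.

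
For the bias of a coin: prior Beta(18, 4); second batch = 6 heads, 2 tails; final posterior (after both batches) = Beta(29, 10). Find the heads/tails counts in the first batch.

5 heads and 4 tails

Sequential conjugate updates are equivalent to a single update on the pooled data, so total successes = posterior α − prior α and total failures = posterior β − prior β.
Total across both batches: 29−18=11 heads, 10−4=6 tails.
Subtract the second batch: 11−6=5 heads and 6−2=4 tails.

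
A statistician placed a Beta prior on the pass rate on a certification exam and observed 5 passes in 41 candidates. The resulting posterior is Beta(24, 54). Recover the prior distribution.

Under Beta–binomial conjugacy the posterior parameters are (a+s, b+f).
So a = 24 − 5 = 19 and b = 54 − 36 = 18.

Beta(19, 18)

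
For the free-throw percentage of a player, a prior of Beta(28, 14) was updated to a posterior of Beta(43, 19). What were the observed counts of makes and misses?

15 makes and 5 misses

Under Beta–binomial conjugacy the posterior parameters are (α+s, β+f).
Match parameters: s=43−28=15, f=19−14=5.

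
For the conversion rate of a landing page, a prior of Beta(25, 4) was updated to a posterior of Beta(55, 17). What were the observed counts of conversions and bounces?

Beta is conjugate to the binomial likelihood: posterior = Beta(a+s, b+f).
Match parameters: s=55−25=30, f=17−4=13.

30 conversions and 13 bounces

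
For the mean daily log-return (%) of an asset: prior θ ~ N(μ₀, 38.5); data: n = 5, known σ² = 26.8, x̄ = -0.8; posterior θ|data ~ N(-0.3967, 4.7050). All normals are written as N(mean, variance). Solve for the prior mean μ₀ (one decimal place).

μ₀ = 2.5

The posterior mean is a precision-weighted average: μ_n = (τ₀μ₀ + τ_data·x̄)/(τ₀+τ_data), with τ₀=1/σ₀² and τ_data=n/σ².
Here τ₀ = 1/38.5 = 0.025974 and τ_data = 5/26.8 = 0.186567, so τ_n = 0.212541.
Rearranging for μ₀: μ₀ = (μ_n·τ_n − τ_data·x̄)/τ₀ = (-0.3967·0.212541 − 0.186567·-0.8) / 0.025974 = 0.064939/0.025974 ≈ 2.5.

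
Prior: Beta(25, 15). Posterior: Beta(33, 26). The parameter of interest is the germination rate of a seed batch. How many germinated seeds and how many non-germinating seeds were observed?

8 germinated seeds and 11 non-germinating seeds

A Beta(α, β) prior with s successes and f failures in binomial data gives a Beta(α+s, β+f) posterior.
So s = 33 − 25 = 8 and f = 26 − 15 = 11.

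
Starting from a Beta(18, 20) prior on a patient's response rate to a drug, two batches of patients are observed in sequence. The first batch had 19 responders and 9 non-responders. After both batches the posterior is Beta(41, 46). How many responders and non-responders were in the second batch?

Because Beta–binomial updating is additive in the counts, the combined data contributed (α_post−α_prior, β_post−β_prior) successes and failures.
Total across both batches: 41−18=23 responders, 46−20=26 non-responders.
Subtract the first batch: 23−19=4 responders and 26−9=17 non-responders.

4 responders and 17 non-responders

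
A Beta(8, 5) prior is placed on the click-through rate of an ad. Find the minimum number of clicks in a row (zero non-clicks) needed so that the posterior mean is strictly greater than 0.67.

After k clicks and 0 non-clicks the posterior is Beta(8+k, 5), with mean (8+k)/(8+5+k).
Set (8+k)/(13+k) > 0.67 and solve: k > (0.67·13 − 8)/(1 − 0.67) = 2.152.
The smallest integer exceeding 2.152 is 3.

k = 3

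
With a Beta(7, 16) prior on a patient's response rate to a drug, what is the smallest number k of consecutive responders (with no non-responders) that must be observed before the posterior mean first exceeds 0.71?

After k responders and 0 non-responders the posterior is Beta(7+k, 16), with mean (7+k)/(7+16+k).
Set (7+k)/(23+k) > 0.71 and solve: k > (0.71·23 − 7)/(1 − 0.71) = 32.172.
The smallest integer exceeding 32.172 is 33, and checking k=33: (40)/(56) = 0.7143 > 0.71.

k = 33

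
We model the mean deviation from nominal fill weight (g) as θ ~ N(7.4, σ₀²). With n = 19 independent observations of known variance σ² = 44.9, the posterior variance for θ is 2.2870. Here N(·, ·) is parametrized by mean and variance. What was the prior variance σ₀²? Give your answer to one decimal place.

σ₀² = 71.0

Posterior precision equals prior precision plus data precision: 1/σ_n² = 1/σ₀² + n/σ².
So 1/σ₀² = 1/2.2870 − 19/44.9 = 0.437254 − 0.423163 = 0.014091.
Hence σ₀² = 1/0.014091 ≈ 71.0.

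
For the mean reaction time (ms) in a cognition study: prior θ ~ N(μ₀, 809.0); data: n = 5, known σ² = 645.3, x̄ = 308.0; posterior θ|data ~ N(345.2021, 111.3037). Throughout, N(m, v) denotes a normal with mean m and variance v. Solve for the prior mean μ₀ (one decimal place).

μ₀ = 578.4

The posterior mean is a precision-weighted average: μ_n = (τ₀μ₀ + τ_data·x̄)/(τ₀+τ_data), with τ₀=1/σ₀² and τ_data=n/σ².
Here τ₀ = 1/809.0 = 0.001236 and τ_data = 5/645.3 = 0.007748, so τ_n = 0.008984.
Rearranging for μ₀: μ₀ = (μ_n·τ_n − τ_data·x̄)/τ₀ = (345.2021·0.008984 − 0.007748·308.0) / 0.001236 = 0.714912/0.001236 ≈ 578.4.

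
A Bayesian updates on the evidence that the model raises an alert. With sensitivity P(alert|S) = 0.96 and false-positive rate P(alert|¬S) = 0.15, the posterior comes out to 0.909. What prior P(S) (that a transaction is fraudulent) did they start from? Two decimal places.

P(S) = 0.61

In odds form, posterior odds = prior odds × likelihood ratio, so prior odds = posterior odds ÷ LR.
Posterior odds = 0.909/(1−0.909) = 9.9890. LR = 0.96/0.15 = 6.4000.
Prior odds = 9.9890/6.4000 = 1.5608, so P(S) = 1.5608/(1+1.5608) ≈ 0.61.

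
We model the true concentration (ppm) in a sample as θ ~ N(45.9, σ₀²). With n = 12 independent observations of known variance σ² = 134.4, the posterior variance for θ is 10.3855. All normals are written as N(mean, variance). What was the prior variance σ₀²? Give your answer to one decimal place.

Posterior precision equals prior precision plus data precision: 1/σ_n² = 1/σ₀² + n/σ².
So 1/σ₀² = 1/10.3855 − 12/134.4 = 0.096288 − 0.089286 = 0.007002.
Hence σ₀² = 1/0.007002 ≈ 142.8.

σ₀² = 142.8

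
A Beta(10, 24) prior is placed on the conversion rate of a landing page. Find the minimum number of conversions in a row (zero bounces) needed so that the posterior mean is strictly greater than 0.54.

After k conversions and 0 bounces the posterior is Beta(10+k, 24), with mean (10+k)/(10+24+k).
Set (10+k)/(34+k) > 0.54 and solve: k > (0.54·34 − 10)/(1 − 0.54) = 18.174.
The smallest integer exceeding 18.174 is 19.

k = 19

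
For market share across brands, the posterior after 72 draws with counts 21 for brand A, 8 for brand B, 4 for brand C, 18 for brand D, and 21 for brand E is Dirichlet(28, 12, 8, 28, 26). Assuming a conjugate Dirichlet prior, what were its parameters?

Dirichlet(7, 4, 4, 10, 5)

For a Dirichlet(α) prior with multinomial counts c, the posterior is Dirichlet(α + c) componentwise.
Subtract each count from the matching posterior parameter: 28−21=7, 12−8=4, 8−4=4, 28−18=10, 26−21=5.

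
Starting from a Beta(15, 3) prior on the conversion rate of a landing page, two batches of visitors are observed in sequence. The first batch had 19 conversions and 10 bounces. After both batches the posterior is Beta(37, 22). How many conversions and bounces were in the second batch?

3 conversions and 9 bounces

Because Beta–binomial updating is additive in the counts, the combined data contributed (α_post−α_prior, β_post−β_prior) successes and failures.
Total across both batches: 37−15=22 conversions, 22−3=19 bounces.
Subtract the first batch: 22−19=3 conversions and 19−10=9 bounces.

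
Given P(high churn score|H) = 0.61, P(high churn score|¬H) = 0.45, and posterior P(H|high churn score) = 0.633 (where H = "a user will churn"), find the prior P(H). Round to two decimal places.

P(H) = 0.56

Bayes' rule in odds form gives O(H|E) = O(H)·[P(E|H)/P(E|¬H)], hence O(H) = O(H|E)/LR.
Posterior odds = 0.633/(1−0.633) = 1.7248. LR = 0.61/0.45 = 1.3556.
Prior odds = 1.7248/1.3556 = 1.2724, so P(H) = 1.2724/(1+1.2724) ≈ 0.56.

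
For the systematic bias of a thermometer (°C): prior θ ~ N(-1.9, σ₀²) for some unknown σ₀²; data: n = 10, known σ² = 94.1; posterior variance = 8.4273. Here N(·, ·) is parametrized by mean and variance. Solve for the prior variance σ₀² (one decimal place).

σ₀² = 80.7

For the Normal–Normal model with known σ², precisions add: τ_n = τ₀ + n/σ².
So 1/σ₀² = 1/8.4273 − 10/94.1 = 0.118662 − 0.106270 = 0.012392.
Hence σ₀² = 1/0.012392 ≈ 80.7.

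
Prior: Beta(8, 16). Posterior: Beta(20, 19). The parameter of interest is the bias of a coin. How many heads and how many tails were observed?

12 heads and 3 tails

A Beta(a, b) prior with s successes and f failures in binomial data gives a Beta(a+s, b+f) posterior.
So s = 20 − 8 = 12 and f = 19 − 16 = 3.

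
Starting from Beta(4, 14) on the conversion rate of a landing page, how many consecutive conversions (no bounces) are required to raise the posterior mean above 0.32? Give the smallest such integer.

After k conversions and 0 bounces the posterior is Beta(4+k, 14), with mean (4+k)/(4+14+k).
Set (4+k)/(18+k) > 0.32 and solve: k > (0.32·18 − 4)/(1 − 0.32) = 2.588.
The smallest integer exceeding 2.588 is 3.

k = 3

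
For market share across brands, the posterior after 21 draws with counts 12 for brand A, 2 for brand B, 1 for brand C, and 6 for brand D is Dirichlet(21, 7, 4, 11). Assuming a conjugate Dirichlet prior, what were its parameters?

For a Dirichlet(α) prior with multinomial counts c, the posterior is Dirichlet(α + c) componentwise.
Subtract each count from the matching posterior parameter: 21−12=9, 7−2=5, 4−1=3, 11−6=5.

Dirichlet(9, 5, 3, 5)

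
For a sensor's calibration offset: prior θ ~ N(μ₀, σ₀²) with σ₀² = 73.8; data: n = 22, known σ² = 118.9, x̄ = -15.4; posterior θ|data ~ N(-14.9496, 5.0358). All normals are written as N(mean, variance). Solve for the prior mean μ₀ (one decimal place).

μ₀ = -8.8

The posterior mean is a precision-weighted average: μ_n = (τ₀μ₀ + τ_data·x̄)/(τ₀+τ_data), with τ₀=1/σ₀² and τ_data=n/σ².
Here τ₀ = 1/73.8 = 0.013550 and τ_data = 22/118.9 = 0.185029, so τ_n = 0.198579.
Rearranging for μ₀: μ₀ = (μ_n·τ_n − τ_data·x̄)/τ₀ = (-14.9496·0.198579 − 0.185029·-15.4) / 0.013550 = -0.119230/0.013550 ≈ -8.8.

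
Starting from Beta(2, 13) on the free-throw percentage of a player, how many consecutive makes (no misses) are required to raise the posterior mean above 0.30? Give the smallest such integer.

After k makes and 0 misses the posterior is Beta(2+k, 13), with mean (2+k)/(2+13+k).
Set (2+k)/(15+k) > 0.30 and solve: k > (0.30·15 − 2)/(1 − 0.30) = 3.571.
The smallest integer exceeding 3.571 is 4.

k = 4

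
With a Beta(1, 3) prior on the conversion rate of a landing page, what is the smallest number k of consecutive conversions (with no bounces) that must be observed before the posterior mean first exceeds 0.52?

k = 3

After k conversions and 0 bounces the posterior is Beta(1+k, 3), with mean (1+k)/(1+3+k).
Set (1+k)/(4+k) > 0.52 and solve: k > (0.52·4 − 1)/(1 − 0.52) = 2.250.
The smallest integer exceeding 2.250 is 3.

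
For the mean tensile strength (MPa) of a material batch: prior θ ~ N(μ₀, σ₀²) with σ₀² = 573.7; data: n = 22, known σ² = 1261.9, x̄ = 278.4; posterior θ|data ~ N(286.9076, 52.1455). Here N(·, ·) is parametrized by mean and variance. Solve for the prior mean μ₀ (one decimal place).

The posterior mean is a precision-weighted average: μ_n = (τ₀μ₀ + τ_data·x̄)/(τ₀+τ_data), with τ₀=1/σ₀² and τ_data=n/σ².
Here τ₀ = 1/573.7 = 0.001743 and τ_data = 22/1261.9 = 0.017434, so τ_n = 0.019177.
Rearranging for μ₀: μ₀ = (μ_n·τ_n − τ_data·x̄)/τ₀ = (286.9076·0.019177 − 0.017434·278.4) / 0.001743 = 0.648401/0.001743 ≈ 372.0.

μ₀ = 372.0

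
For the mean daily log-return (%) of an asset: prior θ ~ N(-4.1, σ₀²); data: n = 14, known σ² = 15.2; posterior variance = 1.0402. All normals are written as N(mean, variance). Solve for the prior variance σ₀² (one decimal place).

Posterior precision equals prior precision plus data precision: 1/σ_n² = 1/σ₀² + n/σ².
So 1/σ₀² = 1/1.0402 − 14/15.2 = 0.961354 − 0.921053 = 0.040301.
Hence σ₀² = 1/0.040301 ≈ 24.8.

σ₀² = 24.8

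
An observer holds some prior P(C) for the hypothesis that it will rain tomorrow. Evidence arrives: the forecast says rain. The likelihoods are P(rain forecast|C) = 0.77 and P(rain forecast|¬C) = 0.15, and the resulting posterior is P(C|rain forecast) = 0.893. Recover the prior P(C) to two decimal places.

In odds form, posterior odds = prior odds × likelihood ratio, so prior odds = posterior odds ÷ LR.
Posterior odds = 0.893/(1−0.893) = 8.3458. LR = 0.77/0.15 = 5.1333.
Prior odds = 8.3458/5.1333 = 1.6258, so P(C) = 1.6258/(1+1.6258) ≈ 0.62.

P(C) = 0.62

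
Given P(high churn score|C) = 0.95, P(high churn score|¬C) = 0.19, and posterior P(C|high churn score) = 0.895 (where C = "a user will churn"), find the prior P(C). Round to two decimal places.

P(C) = 0.63

Bayes' rule in odds form gives O(C|E) = O(C)·[P(E|C)/P(E|¬C)], hence O(C) = O(C|E)/LR.
Posterior odds = 0.895/(1−0.895) = 8.5238. LR = 0.95/0.19 = 5.0000.
Prior odds = 8.5238/5.0000 = 1.7048, so P(C) = 1.7048/(1+1.7048) ≈ 0.63.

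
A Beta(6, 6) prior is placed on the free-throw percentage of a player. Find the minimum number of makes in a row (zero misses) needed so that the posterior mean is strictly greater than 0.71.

k = 9

After k makes and 0 misses the posterior is Beta(6+k, 6), with mean (6+k)/(6+6+k).
Set (6+k)/(12+k) > 0.71 and solve: k > (0.71·12 − 6)/(1 − 0.71) = 8.690.
The smallest integer exceeding 8.690 is 9, and checking k=9: (15)/(21) = 0.7143 > 0.71.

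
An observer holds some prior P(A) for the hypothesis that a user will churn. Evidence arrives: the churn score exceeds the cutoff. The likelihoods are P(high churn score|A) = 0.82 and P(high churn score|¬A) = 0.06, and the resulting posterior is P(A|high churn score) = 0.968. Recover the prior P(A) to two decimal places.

P(A) = 0.69

Bayes' rule in odds form gives O(A|E) = O(A)·[P(E|A)/P(E|¬A)], hence O(A) = O(A|E)/LR.
Posterior odds = 0.968/(1−0.968) = 30.2500. LR = 0.82/0.06 = 13.6667.
Prior odds = 30.2500/13.6667 = 2.2134, so P(A) = 2.2134/(1+2.2134) ≈ 0.69.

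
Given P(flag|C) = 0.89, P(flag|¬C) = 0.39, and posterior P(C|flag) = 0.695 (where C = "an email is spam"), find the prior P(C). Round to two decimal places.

Bayes' rule in odds form gives O(C|E) = O(C)·[P(E|C)/P(E|¬C)], hence O(C) = O(C|E)/LR.
Posterior odds = 0.695/(1−0.695) = 2.2787. LR = 0.89/0.39 = 2.2821.
Prior odds = 2.2787/2.2821 = 0.9985, so P(C) = 0.9985/(1+0.9985) ≈ 0.50.

P(C) = 0.50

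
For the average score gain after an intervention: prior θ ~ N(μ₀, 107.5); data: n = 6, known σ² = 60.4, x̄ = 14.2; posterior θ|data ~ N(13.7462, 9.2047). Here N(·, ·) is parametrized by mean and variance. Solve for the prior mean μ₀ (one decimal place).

μ₀ = 8.9

With known observation variance, the Normal–Normal posterior has precision τ_n = τ₀ + n/σ² and mean μ_n = (τ₀μ₀ + (n/σ²)x̄)/τ_n.
Here τ₀ = 1/107.5 = 0.009302 and τ_data = 6/60.4 = 0.099338, so τ_n = 0.108640.
Rearranging for μ₀: μ₀ = (μ_n·τ_n − τ_data·x̄)/τ₀ = (13.7462·0.108640 − 0.099338·14.2) / 0.009302 = 0.082788/0.009302 ≈ 8.9.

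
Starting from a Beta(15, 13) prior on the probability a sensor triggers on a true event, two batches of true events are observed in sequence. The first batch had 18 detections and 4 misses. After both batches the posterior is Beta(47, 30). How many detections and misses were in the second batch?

14 detections and 13 misses

Because Beta–binomial updating is additive in the counts, the combined data contributed (α_post−α_prior, β_post−β_prior) successes and failures.
Total across both batches: 47−15=32 detections, 30−13=17 misses.
Subtract the first batch: 32−18=14 detections and 17−4=13 misses.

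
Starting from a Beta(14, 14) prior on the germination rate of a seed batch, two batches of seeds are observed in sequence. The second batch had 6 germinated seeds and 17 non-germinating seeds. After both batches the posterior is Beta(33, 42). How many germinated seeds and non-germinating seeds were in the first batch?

13 germinated seeds and 11 non-germinating seeds

Sequential conjugate updates are equivalent to a single update on the pooled data, so total successes = posterior α − prior α and total failures = posterior β − prior β.
Total across both batches: 33−14=19 germinated seeds, 42−14=28 non-germinating seeds.
Subtract the second batch: 19−6=13 germinated seeds and 28−17=11 non-germinating seeds.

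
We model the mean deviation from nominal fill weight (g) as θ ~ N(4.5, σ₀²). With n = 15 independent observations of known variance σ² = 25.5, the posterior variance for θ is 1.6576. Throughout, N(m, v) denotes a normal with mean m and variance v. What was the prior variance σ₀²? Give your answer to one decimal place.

σ₀² = 66.5

For the Normal–Normal model with known σ², precisions add: τ_n = τ₀ + n/σ².
So 1/σ₀² = 1/1.6576 − 15/25.5 = 0.603282 − 0.588235 = 0.015047.
Hence σ₀² = 1/0.015047 ≈ 66.5.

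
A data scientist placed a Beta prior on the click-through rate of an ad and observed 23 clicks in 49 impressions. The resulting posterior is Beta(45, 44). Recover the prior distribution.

Beta(22, 18)

Beta is conjugate to the binomial likelihood: posterior = Beta(α+s, β+f).
So α = 45 − 23 = 22 and β = 44 − 26 = 18.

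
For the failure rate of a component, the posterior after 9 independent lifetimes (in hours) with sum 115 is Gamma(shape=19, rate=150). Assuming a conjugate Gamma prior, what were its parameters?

For an exponential likelihood with a Gamma(α, β) prior on the rate, n observations with total T give posterior Gamma(α+n, β+T).
So α = 19 − 9 = 10 and β = 150 − 115 = 35.

Gamma(shape=10, rate=35)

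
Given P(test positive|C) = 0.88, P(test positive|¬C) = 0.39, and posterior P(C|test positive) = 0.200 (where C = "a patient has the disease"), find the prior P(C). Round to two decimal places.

P(C) = 0.10

Bayes' rule in odds form gives O(C|E) = O(C)·[P(E|C)/P(E|¬C)], hence O(C) = O(C|E)/LR.
Posterior odds = 0.200/(1−0.200) = 0.2500. LR = 0.88/0.39 = 2.2564.
Prior odds = 0.2500/2.2564 = 0.1108, so P(C) = 0.1108/(1+0.1108) ≈ 0.10.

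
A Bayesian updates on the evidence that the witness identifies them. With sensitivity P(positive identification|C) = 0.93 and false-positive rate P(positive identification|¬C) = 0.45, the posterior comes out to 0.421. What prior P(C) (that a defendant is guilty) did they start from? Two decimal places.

In odds form, posterior odds = prior odds × likelihood ratio, so prior odds = posterior odds ÷ LR.
Posterior odds = 0.421/(1−0.421) = 0.7271. LR = 0.93/0.45 = 2.0667.
Prior odds = 0.7271/2.0667 = 0.3518, so P(C) = 0.3518/(1+0.3518) ≈ 0.26.

P(C) = 0.26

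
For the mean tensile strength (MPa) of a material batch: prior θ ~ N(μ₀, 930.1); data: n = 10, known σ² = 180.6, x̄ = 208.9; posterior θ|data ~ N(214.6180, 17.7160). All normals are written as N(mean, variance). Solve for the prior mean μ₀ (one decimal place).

μ₀ = 509.1

With known observation variance, the Normal–Normal posterior has precision τ_n = τ₀ + n/σ² and mean μ_n = (τ₀μ₀ + (n/σ²)x̄)/τ_n.
Here τ₀ = 1/930.1 = 0.001075 and τ_data = 10/180.6 = 0.055371, so τ_n = 0.056446.
Rearranging for μ₀: μ₀ = (μ_n·τ_n − τ_data·x̄)/τ₀ = (214.6180·0.056446 − 0.055371·208.9) / 0.001075 = 0.547326/0.001075 ≈ 509.1.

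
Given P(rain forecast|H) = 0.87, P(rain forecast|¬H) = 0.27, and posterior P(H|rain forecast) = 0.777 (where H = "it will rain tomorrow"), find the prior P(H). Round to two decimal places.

In odds form, posterior odds = prior odds × likelihood ratio, so prior odds = posterior odds ÷ LR.
Posterior odds = 0.777/(1−0.777) = 3.4843. LR = 0.87/0.27 = 3.2222.
Prior odds = 3.4843/3.2222 = 1.0813, so P(H) = 1.0813/(1+1.0813) ≈ 0.52.

P(H) = 0.52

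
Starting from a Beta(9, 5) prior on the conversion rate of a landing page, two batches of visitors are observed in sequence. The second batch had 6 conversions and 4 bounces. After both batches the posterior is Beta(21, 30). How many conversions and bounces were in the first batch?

Because Beta–binomial updating is additive in the counts, the combined data contributed (α_post−α_prior, β_post−β_prior) successes and failures.
Total across both batches: 21−9=12 conversions, 30−5=25 bounces.
Subtract the second batch: 12−6=6 conversions and 25−4=21 bounces.

6 conversions and 21 bounces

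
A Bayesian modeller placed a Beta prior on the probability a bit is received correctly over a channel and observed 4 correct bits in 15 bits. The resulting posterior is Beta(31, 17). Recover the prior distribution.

Beta is conjugate to the binomial likelihood: posterior = Beta(a+s, b+f).
Subtract the data counts: 31−4=27, 17−11=6.

Beta(27, 6)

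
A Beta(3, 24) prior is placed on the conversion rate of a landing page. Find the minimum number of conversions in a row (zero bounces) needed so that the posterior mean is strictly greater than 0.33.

k = 9

After k conversions and 0 bounces the posterior is Beta(3+k, 24), with mean (3+k)/(3+24+k).
Set (3+k)/(27+k) > 0.33 and solve: k > (0.33·27 − 3)/(1 − 0.33) = 8.821.
The smallest integer exceeding 8.821 is 9, and checking k=9: (12)/(36) = 0.3333 > 0.33.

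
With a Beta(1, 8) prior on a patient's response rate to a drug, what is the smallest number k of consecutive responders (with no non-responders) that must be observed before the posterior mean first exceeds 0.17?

After k responders and 0 non-responders the posterior is Beta(1+k, 8), with mean (1+k)/(1+8+k).
Set (1+k)/(9+k) > 0.17 and solve: k > (0.17·9 − 1)/(1 − 0.17) = 0.639.
The smallest integer exceeding 0.639 is 1.

k = 1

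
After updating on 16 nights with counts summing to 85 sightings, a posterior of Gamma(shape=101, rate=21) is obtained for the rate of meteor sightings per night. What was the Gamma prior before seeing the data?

Gamma–Poisson conjugacy: posterior shape = α + Σxᵢ, posterior rate = β + n.
So α = 101 − 85 = 16 and β = 21 − 16 = 5.

Gamma(shape=16, rate=5)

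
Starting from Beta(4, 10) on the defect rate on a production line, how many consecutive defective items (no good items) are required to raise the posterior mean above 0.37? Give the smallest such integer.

k = 2

After k defective items and 0 good items the posterior is Beta(4+k, 10), with mean (4+k)/(4+10+k).
Set (4+k)/(14+k) > 0.37 and solve: k > (0.37·14 − 4)/(1 − 0.37) = 1.873.
The smallest integer exceeding 1.873 is 2.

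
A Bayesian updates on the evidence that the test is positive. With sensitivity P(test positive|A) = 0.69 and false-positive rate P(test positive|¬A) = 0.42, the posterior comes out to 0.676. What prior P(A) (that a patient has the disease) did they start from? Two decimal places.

P(A) = 0.56

Bayes' rule in odds form gives O(A|E) = O(A)·[P(E|A)/P(E|¬A)], hence O(A) = O(A|E)/LR.
Posterior odds = 0.676/(1−0.676) = 2.0864. LR = 0.69/0.42 = 1.6429.
Prior odds = 2.0864/1.6429 = 1.2699, so P(A) = 1.2699/(1+1.2699) ≈ 0.56.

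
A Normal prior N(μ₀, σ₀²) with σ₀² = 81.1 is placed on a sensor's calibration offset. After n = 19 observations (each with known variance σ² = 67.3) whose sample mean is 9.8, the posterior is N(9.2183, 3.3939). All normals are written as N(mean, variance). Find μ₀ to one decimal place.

μ₀ = -4.1

The posterior mean is a precision-weighted average: μ_n = (τ₀μ₀ + τ_data·x̄)/(τ₀+τ_data), with τ₀=1/σ₀² and τ_data=n/σ².
Here τ₀ = 1/81.1 = 0.012330 and τ_data = 19/67.3 = 0.282318, so τ_n = 0.294648.
Rearranging for μ₀: μ₀ = (μ_n·τ_n − τ_data·x̄)/τ₀ = (9.2183·0.294648 − 0.282318·9.8) / 0.012330 = -0.050563/0.012330 ≈ -4.1.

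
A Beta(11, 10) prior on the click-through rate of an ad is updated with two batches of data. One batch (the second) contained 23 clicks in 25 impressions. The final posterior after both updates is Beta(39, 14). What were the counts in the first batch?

5 clicks and 2 non-clicks

Sequential conjugate updates are equivalent to a single update on the pooled data, so total successes = posterior α − prior α and total failures = posterior β − prior β.
Total across both batches: 39−11=28 clicks, 14−10=4 non-clicks.
Subtract the second batch: 28−23=5 clicks and 4−2=2 non-clicks.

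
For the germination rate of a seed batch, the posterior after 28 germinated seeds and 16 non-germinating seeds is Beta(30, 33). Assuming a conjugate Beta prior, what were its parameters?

A Beta(α, β) prior with s successes and f failures in binomial data gives a Beta(α+s, β+f) posterior.
Subtract the data counts: 30−28=2, 33−16=17.

Beta(2, 17)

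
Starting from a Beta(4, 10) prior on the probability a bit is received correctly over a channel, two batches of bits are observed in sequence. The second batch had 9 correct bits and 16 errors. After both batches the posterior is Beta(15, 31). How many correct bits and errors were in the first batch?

Because Beta–binomial updating is additive in the counts, the combined data contributed (α_post−α_prior, β_post−β_prior) successes and failures.
Total across both batches: 15−4=11 correct bits, 31−10=21 errors.
Subtract the second batch: 11−9=2 correct bits and 21−16=5 errors.

2 correct bits and 5 errors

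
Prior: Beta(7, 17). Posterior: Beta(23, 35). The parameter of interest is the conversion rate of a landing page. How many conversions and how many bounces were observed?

A Beta(α, β) prior with s successes and f failures in binomial data gives a Beta(α+s, β+f) posterior.
So s = 23 − 7 = 16 and f = 35 − 17 = 18.

16 conversions and 18 bounces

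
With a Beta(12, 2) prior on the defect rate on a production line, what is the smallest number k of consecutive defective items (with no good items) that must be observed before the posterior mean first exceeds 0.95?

k = 27

After k defective items and 0 good items the posterior is Beta(12+k, 2), with mean (12+k)/(12+2+k).
Set (12+k)/(14+k) > 0.95 and solve: k > (0.95·14 − 12)/(1 − 0.95) = 26.000.
The smallest integer exceeding 26.000 is 27.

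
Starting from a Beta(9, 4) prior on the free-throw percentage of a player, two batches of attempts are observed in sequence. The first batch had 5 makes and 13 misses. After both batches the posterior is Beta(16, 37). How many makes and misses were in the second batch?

2 makes and 20 misses

Because Beta–binomial updating is additive in the counts, the combined data contributed (α_post−α_prior, β_post−β_prior) successes and failures.
Total across both batches: 16−9=7 makes, 37−4=33 misses.
Subtract the first batch: 7−5=2 makes and 33−13=20 misses.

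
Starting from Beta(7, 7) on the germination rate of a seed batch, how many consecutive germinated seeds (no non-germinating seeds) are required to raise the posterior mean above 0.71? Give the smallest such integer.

k = 11

After k germinated seeds and 0 non-germinating seeds the posterior is Beta(7+k, 7), with mean (7+k)/(7+7+k).
Set (7+k)/(14+k) > 0.71 and solve: k > (0.71·14 − 7)/(1 − 0.71) = 10.138.
The smallest integer exceeding 10.138 is 11.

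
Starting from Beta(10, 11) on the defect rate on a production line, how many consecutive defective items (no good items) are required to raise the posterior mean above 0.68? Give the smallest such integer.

After k defective items and 0 good items the posterior is Beta(10+k, 11), with mean (10+k)/(10+11+k).
Set (10+k)/(21+k) > 0.68 and solve: k > (0.68·21 − 10)/(1 − 0.68) = 13.375.
The smallest integer exceeding 13.375 is 14, and checking k=14: (24)/(35) = 0.6857 > 0.68.

k = 14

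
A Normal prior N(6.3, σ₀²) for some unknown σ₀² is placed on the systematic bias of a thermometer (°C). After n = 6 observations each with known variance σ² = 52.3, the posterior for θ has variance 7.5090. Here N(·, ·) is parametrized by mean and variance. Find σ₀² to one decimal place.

σ₀² = 54.2

For the Normal–Normal model with known σ², precisions add: τ_n = τ₀ + n/σ².
So 1/σ₀² = 1/7.5090 − 6/52.3 = 0.133174 − 0.114723 = 0.018451.
Hence σ₀² = 1/0.018451 ≈ 54.2.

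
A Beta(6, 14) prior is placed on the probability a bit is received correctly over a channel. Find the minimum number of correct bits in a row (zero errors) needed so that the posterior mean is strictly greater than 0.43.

After k correct bits and 0 errors the posterior is Beta(6+k, 14), with mean (6+k)/(6+14+k).
Set (6+k)/(20+k) > 0.43 and solve: k > (0.43·20 − 6)/(1 − 0.43) = 4.561.
The smallest integer exceeding 4.561 is 5, and checking k=5: (11)/(25) = 0.4400 > 0.43.

k = 5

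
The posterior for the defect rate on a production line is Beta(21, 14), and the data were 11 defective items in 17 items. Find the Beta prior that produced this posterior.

Under Beta–binomial conjugacy the posterior parameters are (α+s, β+f).
So α = 21 − 11 = 10 and β = 14 − 6 = 8.

Beta(10, 8)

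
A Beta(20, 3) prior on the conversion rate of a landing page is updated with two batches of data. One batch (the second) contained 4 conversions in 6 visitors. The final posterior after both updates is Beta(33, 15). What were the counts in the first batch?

9 conversions and 10 bounces

Sequential conjugate updates are equivalent to a single update on the pooled data, so total successes = posterior α − prior α and total failures = posterior β − prior β.
Total across both batches: 33−20=13 conversions, 15−3=12 bounces.
Subtract the second batch: 13−4=9 conversions and 12−2=10 bounces.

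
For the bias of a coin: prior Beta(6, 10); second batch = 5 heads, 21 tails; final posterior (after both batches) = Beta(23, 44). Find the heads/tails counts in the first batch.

Because Beta–binomial updating is additive in the counts, the combined data contributed (α_post−α_prior, β_post−β_prior) successes and failures.
Total across both batches: 23−6=17 heads, 44−10=34 tails.
Subtract the second batch: 17−5=12 heads and 34−21=13 tails.

12 heads and 13 tails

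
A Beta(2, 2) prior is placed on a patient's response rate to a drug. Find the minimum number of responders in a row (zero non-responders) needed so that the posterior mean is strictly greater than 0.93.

After k responders and 0 non-responders the posterior is Beta(2+k, 2), with mean (2+k)/(2+2+k).
Set (2+k)/(4+k) > 0.93 and solve: k > (0.93·4 − 2)/(1 − 0.93) = 24.571.
The smallest integer exceeding 24.571 is 25.

k = 25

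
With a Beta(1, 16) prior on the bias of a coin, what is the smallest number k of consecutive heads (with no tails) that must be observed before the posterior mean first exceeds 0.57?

k = 21

After k heads and 0 tails the posterior is Beta(1+k, 16), with mean (1+k)/(1+16+k).
Set (1+k)/(17+k) > 0.57 and solve: k > (0.57·17 − 1)/(1 − 0.57) = 20.209.
The smallest integer exceeding 20.209 is 21.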